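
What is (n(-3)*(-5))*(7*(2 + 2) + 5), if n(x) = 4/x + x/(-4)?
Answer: 385/4 ≈ 96.250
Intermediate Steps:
n(x) = 4/x - x/4 (n(x) = 4/x + x*(-¼) = 4/x - x/4)
(n(-3)*(-5))*(7*(2 + 2) + 5) = ((4/(-3) - ¼*(-3))*(-5))*(7*(2 + 2) + 5) = ((4*(-⅓) + ¾)*(-5))*(7*4 + 5) = ((-4/3 + ¾)*(-5))*(28 + 5) = -7/12*(-5)*33 = (35/12)*33 = 385/4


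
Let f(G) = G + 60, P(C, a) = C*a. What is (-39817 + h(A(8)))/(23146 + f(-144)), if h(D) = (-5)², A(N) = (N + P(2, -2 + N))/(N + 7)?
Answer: -19896/11531 ≈ -1.7254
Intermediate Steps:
A(N) = (-4 + 3*N)/(7 + N) (A(N) = (N + 2*(-2 + N))/(N + 7) = (N + (-4 + 2*N))/(7 + N) = (-4 + 3*N)/(7 + N))
h(D) = 25
f(G) = 60 + G
(-39817 + h(A(8)))/(23146 + f(-144)) = (-39817 + 25)/(23146 + (60 - 144)) = -39792/(23146 - 84) = -39792/23062 = -39792*1/23062 = -19896/11531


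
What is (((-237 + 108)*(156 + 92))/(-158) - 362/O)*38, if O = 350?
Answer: 105830038/13825 ≈ 7655.0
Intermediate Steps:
(((-237 + 108)*(156 + 92))/(-158) - 362/O)*38 = (((-237 + 108)*(156 + 92))/(-158) - 362/350)*38 = (-129*248*(-1/158) - 362*1/350)*38 = (-31992*(-1/158) - 181/175)*38 = (15996/79 - 181/175)*38 = (2785001/13825)*38 = 105830038/13825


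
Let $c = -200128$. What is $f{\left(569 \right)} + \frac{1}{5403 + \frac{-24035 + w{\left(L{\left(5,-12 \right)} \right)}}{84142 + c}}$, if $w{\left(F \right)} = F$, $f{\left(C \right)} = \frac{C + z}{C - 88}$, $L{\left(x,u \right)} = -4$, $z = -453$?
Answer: $\frac{24250857106}{100480322319} \approx 0.24135$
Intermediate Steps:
$f{\left(C \right)} = \frac{-453 + C}{-88 + C}$ ($f{\left(C \right)} = \frac{C - 453}{C - 88} = \frac{-453 + C}{-88 + C}$)
$f{\left(569 \right)} + \frac{1}{5403 + \frac{-24035 + w{\left(L{\left(5,-12 \right)} \right)}}{84142 + c}} = \frac{-453 + 569}{-88 + 569} + \frac{1}{5403 + \frac{-24035 - 4}{84142 - 200128}} = \frac{1}{481} \cdot 116 + \frac{1}{5403 - \frac{24039}{-115986}} = \frac{1}{481} \cdot 116 + \frac{1}{5403 - - \frac{8013}{38662}} = \frac{116}{481} + \frac{1}{5403 + \frac{8013}{38662}} = \frac{116}{481} + \frac{1}{\frac{208898799}{38662}} = \frac{116}{481} + \frac{38662}{208898799} = \frac{24250857106}{100480322319}$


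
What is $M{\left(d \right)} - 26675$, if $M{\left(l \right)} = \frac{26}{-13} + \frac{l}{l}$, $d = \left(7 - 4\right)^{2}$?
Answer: $-26676$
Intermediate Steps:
$d = 9$ ($d = 3^{2} = 9$)
$M{\left(l \right)} = -1$ ($M{\left(l \right)} = 26 \left(- \frac{1}{13}\right) + 1 = -2 + 1 = -1$)
$M{\left(d \right)} - 26675 = -1 - 26675 = -26676$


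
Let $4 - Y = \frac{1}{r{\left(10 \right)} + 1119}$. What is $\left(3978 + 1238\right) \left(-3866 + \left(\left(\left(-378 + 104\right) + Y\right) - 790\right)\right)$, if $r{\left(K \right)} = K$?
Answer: $- \frac{29008549280}{1129} \approx -2.5694 \cdot 10^{7}$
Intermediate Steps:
$Y = \frac{4515}{1129}$ ($Y = 4 - \frac{1}{10 + 1119} = 4 - \frac{1}{1129} = \frac{4515}{1129} \approx 3.9991$)
$\left(3978 + 1238\right) \left(-3866 + \left(\left(\left(-378 + 104\right) + Y\right) - 790\right)\right) = \left(3978 + 1238\right) \left(-3866 + \left(\left(\left(-378 + 104\right) + \frac{4515}{1129}\right) - 790\right)\right) = 5216 \left(-3866 + \left(\left(-274 + \frac{4515}{1129}\right) - 790\right)\right) = 5216 \left(-3866 - \frac{1196741}{1129}\right) = 5216 \left(- \frac{5561455}{1129}\right) = - \frac{29008549280}{1129}$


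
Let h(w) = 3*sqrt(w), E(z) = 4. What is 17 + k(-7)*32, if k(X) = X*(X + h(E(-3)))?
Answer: 241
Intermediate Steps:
k(X) = X*(6 + X) (k(X) = X*(X + 3*sqrt(4)) = X*(X + 3*2) = X*(X + 6) = X*(6 + X))
17 + k(-7)*32 = 17 - 7*(6 - 7)*32 = 17 - 7*(-1)*32 = 17 + 7*32 = 17 + 224 = 241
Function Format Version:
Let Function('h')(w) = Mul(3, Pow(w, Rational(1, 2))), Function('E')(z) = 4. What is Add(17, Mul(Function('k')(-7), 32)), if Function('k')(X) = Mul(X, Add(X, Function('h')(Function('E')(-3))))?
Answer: 241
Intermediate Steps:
Function('k')(X) = Mul(X, Add(6, X)) (Function('k')(X) = Mul(X, Add(X, Mul(3, Pow(4, Rational(1, 2))))) = Mul(X, Add(X, Mul(3, 2))) = Mul(X, Add(X, 6)) = Mul(X, Add(6, X)))
Add(17, Mul(Function('k')(-7), 32)) = Add(17, Mul(Mul(-7, Add(6, -7)), 32)) = Add(17, Mul(Mul(-7, -1), 32)) = Add(17, Mul(7, 32)) = Add(17, 224) = 241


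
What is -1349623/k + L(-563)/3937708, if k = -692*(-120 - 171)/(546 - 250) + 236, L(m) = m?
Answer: -393267213197557/267004166356 ≈ -1472.9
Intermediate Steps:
k = 67807/74 (k = -(-201372)/296 + 236 = -692*(-291/296) + 236 = 50343/74 + 236 = 67807/74 ≈ 916.31)
-1349623/k + L(-563)/3937708 = -1349623/67807/74 - 563/3937708 = -1349623*74/67807 - 563*1/3937708 = -99872102/67807 - 563/3937708 = -393267213197557/267004166356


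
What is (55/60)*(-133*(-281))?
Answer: 411103/12 ≈ 34259.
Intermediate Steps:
(55/60)*(-133*(-281)) = (55*(1/60))*37373 = (11/12)*37373 = 411103/12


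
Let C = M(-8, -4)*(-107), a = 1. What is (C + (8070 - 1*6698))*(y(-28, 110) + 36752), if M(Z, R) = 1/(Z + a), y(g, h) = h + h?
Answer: 359035092/7 ≈ 5.1291e+7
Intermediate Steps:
y(g, h) = 2*h
M(Z, R) = 1/(1 + Z) (M(Z, R) = 1/(Z + 1) = 1/(1 + Z))
C = 107/7 (C = -107/(1 - 8) = -107/(-7) = -⅐*(-107) = 107/7 ≈ 15.286)
(C + (8070 - 1*6698))*(y(-28, 110) + 36752) = (107/7 + (8070 - 1*6698))*(2*110 + 36752) = (107/7 + (8070 - 6698))*(220 + 36752) = (107/7 + 1372)*36972 = (9711/7)*36972 = 359035092/7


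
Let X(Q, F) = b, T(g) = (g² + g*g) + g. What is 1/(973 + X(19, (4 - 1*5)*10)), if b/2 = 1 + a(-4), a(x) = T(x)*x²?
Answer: 1/1871 ≈ 0.00053447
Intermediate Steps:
T(g) = g + 2*g² (T(g) = (g² + g²) + g = 2*g² + g = g + 2*g²)
a(x) = x³*(1 + 2*x) (a(x) = (x*(1 + 2*x))*x² = x³*(1 + 2*x))
b = 898 (b = 2*(1 + (-4)³*(1 + 2*(-4))) = 2*(1 - 64*(1 - 8)) = 2*(1 - 64*(-7)) = 2*(1 + 448) = 2*449 = 898)
X(Q, F) = 898
1/(973 + X(19, (4 - 1*5)*10)) = 1/(973 + 898) = 1/1871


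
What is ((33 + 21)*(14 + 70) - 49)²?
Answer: 20133169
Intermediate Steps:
((33 + 21)*(14 + 70) - 49)² = (54*84 - 49)² = (4536 - 49)² = 4487² = 20133169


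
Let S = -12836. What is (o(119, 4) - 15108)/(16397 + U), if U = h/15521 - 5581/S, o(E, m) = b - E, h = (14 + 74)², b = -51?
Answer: -276708963688/296992750947 ≈ -0.93170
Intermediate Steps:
h = 7744 (h = 88² = 7744)
o(E, m) = -51 - E
U = 16911335/18111596 (U = 7744/15521 - 5581/(-12836) = 7744*(1/15521) - 5581*(-1/12836) = 704/1411 + 5581/12836 = 16911335/18111596 ≈ 0.93373)
(o(119, 4) - 15108)/(16397 + U) = ((-51 - 1*119) - 15108)/(16397 + 16911335/18111596) = ((-51 - 119) - 15108)/(296992750947/18111596) = (-170 - 15108)*(18111596/296992750947) = -15278*18111596/296992750947 = -276708963688/296992750947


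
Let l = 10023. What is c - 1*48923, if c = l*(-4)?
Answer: -89015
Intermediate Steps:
c = -40092 (c = 10023*(-4) = -40092)
c - 1*48923 = -40092 - 1*48923 = -40092 - 48923 = -89015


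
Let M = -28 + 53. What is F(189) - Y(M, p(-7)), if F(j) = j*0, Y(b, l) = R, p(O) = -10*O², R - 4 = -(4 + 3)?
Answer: 3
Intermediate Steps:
M = 25
R = -3 (R = 4 - (4 + 3) = 4 - 1*7 = 4 - 7 = -3)
Y(b, l) = -3
F(j) = 0
F(189) - Y(M, p(-7)) = 0 - 1*(-3) = 0 + 3 = 3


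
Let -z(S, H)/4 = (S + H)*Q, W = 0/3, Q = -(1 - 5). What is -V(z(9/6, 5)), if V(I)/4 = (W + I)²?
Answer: -43264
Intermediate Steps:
Q = 4 (Q = -1*(-4) = 4)
W = 0 (W = 0*(⅓) = 0)
z(S, H) = -16*H - 16*S (z(S, H) = -4*(S + H)*4 = -4*(H + S)*4 = -4*(4*H + 4*S) = -16*H - 16*S)
V(I) = 4*I² (V(I) = 4*(0 + I)² = 4*I²)
-V(z(9/6, 5)) = -4*(-16*5 - 144/6)² = -4*(-80 - 144/6)² = -4*(-80 - 16*3/2)² = -4*(-80 - 24)² = -4*(-104)² = -4*10816 = -1*43264 = -43264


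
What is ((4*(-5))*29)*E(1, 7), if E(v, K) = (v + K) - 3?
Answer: -2900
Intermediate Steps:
E(v, K) = -3 + K + v (E(v, K) = (K + v) - 3 = -3 + K + v)
((4*(-5))*29)*E(1, 7) = ((4*(-5))*29)*(-3 + 7 + 1) = -20*29*5 = -580*5 = -2900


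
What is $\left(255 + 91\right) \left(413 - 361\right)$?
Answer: $17992$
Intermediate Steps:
$\left(255 + 91\right) \left(413 - 361\right) = 346 \cdot 52 = 17992$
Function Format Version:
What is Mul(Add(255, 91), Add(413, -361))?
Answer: 17992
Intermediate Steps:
Mul(Add(255, 91), Add(413, -361)) = Mul(346, 52) = 17992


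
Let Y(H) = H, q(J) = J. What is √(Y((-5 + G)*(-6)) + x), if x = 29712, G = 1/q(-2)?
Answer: 3*√3305 ≈ 172.47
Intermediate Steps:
G = -½ (G = 1/(-2) = -½ ≈ -0.50000)
√(Y((-5 + G)*(-6)) + x) = √((-5 - ½)*(-6) + 29712) = √(-11/2*(-6) + 29712) = √(33 + 29712) = √29745 = 3*√3305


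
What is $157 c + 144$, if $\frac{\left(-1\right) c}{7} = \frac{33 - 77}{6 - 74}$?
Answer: $- \frac{9641}{17} \approx -567.12$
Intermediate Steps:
$c = - \frac{77}{17}$ ($c = - 7 \frac{33 - 77}{6 - 74} = - 7 \left(- \frac{44}{-68}\right) = - 7 \left(\left(-44\right) \left(- \frac{1}{68}\right)\right) = \left(-7\right) \frac{11}{17} = - \frac{77}{17} \approx -4.5294$)
$157 c + 144 = 157 \left(- \frac{77}{17}\right) + 144 = - \frac{12089}{17} + 144 = - \frac{9641}{17}$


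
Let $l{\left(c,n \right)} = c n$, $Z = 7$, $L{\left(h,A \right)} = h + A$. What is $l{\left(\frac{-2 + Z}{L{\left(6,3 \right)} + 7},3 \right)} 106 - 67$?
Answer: $\frac{259}{8} \approx 32.375$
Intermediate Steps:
$L{\left(h,A \right)} = A + h$
$l{\left(\frac{-2 + Z}{L{\left(6,3 \right)} + 7},3 \right)} 106 - 67 = \frac{-2 + 7}{\left(3 + 6\right) + 7} \cdot 3 \cdot 106 - 67 = \frac{5}{9 + 7} \cdot 3 \cdot 106 - 67 = \frac{5}{16} \cdot 3 \cdot 106 - 67 = \frac{15}{16} \cdot 106 - 67 = \frac{795}{8} - 67 = \frac{259}{8}$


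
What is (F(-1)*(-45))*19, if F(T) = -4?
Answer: 3420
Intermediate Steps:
(F(-1)*(-45))*19 = -4*(-45)*19 = 180*19 = 3420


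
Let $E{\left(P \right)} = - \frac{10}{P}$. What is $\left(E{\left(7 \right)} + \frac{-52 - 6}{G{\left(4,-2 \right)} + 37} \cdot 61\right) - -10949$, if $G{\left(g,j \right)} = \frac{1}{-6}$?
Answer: $\frac{16787297}{1547} \approx 10852.0$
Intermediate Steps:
$G{\left(g,j \right)} = - \frac{1}{6}$
$\left(E{\left(7 \right)} + \frac{-52 - 6}{G{\left(4,-2 \right)} + 37} \cdot 61\right) - -10949 = \left(- \frac{10}{7} + \frac{-52 - 6}{- \frac{1}{6} + 37} \cdot 61\right) - -10949 = \left(\left(-10\right) \frac{1}{7} + - \frac{58}{\frac{221}{6}} \cdot 61\right) + 10949 = \left(- \frac{10}{7} + \left(-58\right) \frac{6}{221} \cdot 61\right) + 10949 = \left(- \frac{10}{7} - \frac{21228}{221}\right) + 10949 = - \frac{150806}{1547} + 10949 = \frac{16787297}{1547}$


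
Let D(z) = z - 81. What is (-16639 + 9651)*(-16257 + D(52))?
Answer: 113806568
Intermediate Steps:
D(z) = -81 + z
(-16639 + 9651)*(-16257 + D(52)) = (-16639 + 9651)*(-16257 + (-81 + 52)) = -6988*(-16257 - 29) = -6988*(-16286) = 113806568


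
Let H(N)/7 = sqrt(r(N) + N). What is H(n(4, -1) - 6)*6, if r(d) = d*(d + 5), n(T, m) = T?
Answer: 84*I*sqrt(2) ≈ 118.79*I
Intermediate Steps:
r(d) = d*(5 + d)
H(N) = 7*sqrt(N + N*(5 + N)) (H(N) = 7*sqrt(N*(5 + N) + N) = 7*sqrt(N + N*(5 + N)))
H(n(4, -1) - 6)*6 = (7*sqrt((4 - 6)*(6 + (4 - 6))))*6 = (7*sqrt(-2*(6 - 2)))*6 = (7*sqrt(-2*4))*6 = (7*sqrt(-8))*6 = (7*(2*I*sqrt(2)))*6 = (14*I*sqrt(2))*6 = 84*I*sqrt(2)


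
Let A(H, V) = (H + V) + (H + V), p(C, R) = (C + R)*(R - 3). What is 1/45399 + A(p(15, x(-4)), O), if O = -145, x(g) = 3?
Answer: -13165709/45399 ≈ -290.00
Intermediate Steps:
p(C, R) = (-3 + R)*(C + R) (p(C, R) = (C + R)*(-3 + R) = (-3 + R)*(C + R))
A(H, V) = 2*H + 2*V
1/45399 + A(p(15, x(-4)), O) = 1/45399 + (2*(3² - 3*15 - 3*3 + 15*3) + 2*(-145)) = 1/45399 + (2*(9 - 45 - 9 + 45) - 290) = 1/45399 + (2*0 - 290) = 1/45399 + (0 - 290) = 1/45399 - 290 = -13165709/45399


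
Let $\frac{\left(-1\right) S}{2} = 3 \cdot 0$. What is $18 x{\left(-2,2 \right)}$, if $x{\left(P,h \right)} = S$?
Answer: $0$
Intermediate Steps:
$S = 0$ ($S = - 2 \cdot 3 \cdot 0 = \left(-2\right) 0 = 0$)
$x{\left(P,h \right)} = 0$
$18 x{\left(-2,2 \right)} = 18 \cdot 0 = 0$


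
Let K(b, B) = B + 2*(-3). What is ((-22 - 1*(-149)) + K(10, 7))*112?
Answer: 14336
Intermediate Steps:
K(b, B) = -6 + B (K(b, B) = B - 6 = -6 + B)
((-22 - 1*(-149)) + K(10, 7))*112 = ((-22 - 1*(-149)) + (-6 + 7))*112 = ((-22 + 149) + 1)*112 = (127 + 1)*112 = 128*112 = 14336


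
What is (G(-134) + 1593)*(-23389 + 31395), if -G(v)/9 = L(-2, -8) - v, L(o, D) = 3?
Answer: 2882160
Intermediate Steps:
G(v) = -27 + 9*v (G(v) = -9*(3 - v) = -27 + 9*v)
(G(-134) + 1593)*(-23389 + 31395) = ((-27 + 9*(-134)) + 1593)*(-23389 + 31395) = ((-27 - 1206) + 1593)*8006 = (-1233 + 1593)*8006 = 360*8006 = 2882160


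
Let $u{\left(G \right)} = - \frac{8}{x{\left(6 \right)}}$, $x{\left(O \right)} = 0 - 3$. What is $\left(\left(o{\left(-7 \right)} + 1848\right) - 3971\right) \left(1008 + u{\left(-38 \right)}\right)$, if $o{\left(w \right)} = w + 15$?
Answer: $-2137560$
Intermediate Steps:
$x{\left(O \right)} = -3$
$o{\left(w \right)} = 15 + w$
$u{\left(G \right)} = \frac{8}{3}$ ($u{\left(G \right)} = - \frac{8}{-3} = \left(-8\right) \left(- \frac{1}{3}\right) = \frac{8}{3}$)
$\left(\left(o{\left(-7 \right)} + 1848\right) - 3971\right) \left(1008 + u{\left(-38 \right)}\right) = \left(\left(\left(15 - 7\right) + 1848\right) - 3971\right) \left(1008 + \frac{8}{3}\right) = \left(\left(8 + 1848\right) - 3971\right) \frac{3032}{3} = \left(1856 - 3971\right) \frac{3032}{3} = \left(-2115\right) \frac{3032}{3} = -2137560$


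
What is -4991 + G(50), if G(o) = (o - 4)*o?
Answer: -2691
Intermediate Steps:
G(o) = o*(-4 + o) (G(o) = (-4 + o)*o = o*(-4 + o))
-4991 + G(50) = -4991 + 50*(-4 + 50) = -4991 + 50*46 = -4991 + 2300 = -2691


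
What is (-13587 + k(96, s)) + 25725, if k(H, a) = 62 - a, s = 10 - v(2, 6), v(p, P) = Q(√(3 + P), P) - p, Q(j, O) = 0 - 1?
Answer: 12187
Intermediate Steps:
Q(j, O) = -1
v(p, P) = -1 - p
s = 13 (s = 10 - (-1 - 1*2) = 10 - (-1 - 2) = 10 - 1*(-3) = 10 + 3 = 13)
(-13587 + k(96, s)) + 25725 = (-13587 + (62 - 1*13)) + 25725 = (-13587 + (62 - 13)) + 25725 = (-13587 + 49) + 25725 = -13538 + 25725 = 12187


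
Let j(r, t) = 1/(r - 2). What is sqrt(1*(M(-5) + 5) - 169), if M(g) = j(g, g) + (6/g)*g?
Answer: 3*I*sqrt(861)/7 ≈ 12.575*I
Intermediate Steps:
j(r, t) = 1/(-2 + r)
M(g) = 6 + 1/(-2 + g) (M(g) = 1/(-2 + g) + (6/g)*g = 1/(-2 + g) + 6 = 6 + 1/(-2 + g))
sqrt(1*(M(-5) + 5) - 169) = sqrt(1*((-11 + 6*(-5))/(-2 - 5) + 5) - 169) = sqrt(1*((-11 - 30)/(-7) + 5) - 169) = sqrt(1*(-1/7*(-41) + 5) - 169) = sqrt(1*(41/7 + 5) - 169) = sqrt(1*(76/7) - 169) = sqrt(76/7 - 169) = sqrt(-1107/7) = 3*I*sqrt(861)/7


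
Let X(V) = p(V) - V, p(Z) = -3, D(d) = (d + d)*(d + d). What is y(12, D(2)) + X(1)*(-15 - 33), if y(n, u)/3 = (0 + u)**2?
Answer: 960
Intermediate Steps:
D(d) = 4*d**2 (D(d) = (2*d)*(2*d) = 4*d**2)
y(n, u) = 3*u**2 (y(n, u) = 3*(0 + u)**2 = 3*u**2)
X(V) = -3 - V
y(12, D(2)) + X(1)*(-15 - 33) = 3*(4*2**2)**2 + (-3 - 1*1)*(-15 - 33) = 3*(4*4)**2 + (-3 - 1)*(-48) = 3*16**2 - 4*(-48) = 3*256 + 192 = 768 + 192 = 960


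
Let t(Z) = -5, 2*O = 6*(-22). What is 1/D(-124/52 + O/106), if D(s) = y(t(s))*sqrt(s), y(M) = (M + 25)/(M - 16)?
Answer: 3*I*sqrt(356902)/2960 ≈ 0.60549*I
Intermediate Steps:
O = -66 (O = (6*(-22))/2 = (1/2)*(-132) = -66)
y(M) = (25 + M)/(-16 + M)
D(s) = -20*sqrt(s)/21 (D(s) = ((25 - 5)/(-16 - 5))*sqrt(s) = (20/(-21))*sqrt(s) = (-1/21*20)*sqrt(s) = -20*sqrt(s)/21)
1/D(-124/52 + O/106) = 1/(-20*sqrt(-124/52 - 66/106)/21) = 1/(-20*sqrt(-124*1/52 - 66*1/106)/21) = 1/(-20*sqrt(-31/13 - 33/53)/21) = 1/(-40*I*sqrt(356902)/14469) = 3*I*sqrt(356902)/2960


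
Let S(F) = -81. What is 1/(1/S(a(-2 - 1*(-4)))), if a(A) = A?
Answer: -81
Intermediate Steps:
1/(1/S(a(-2 - 1*(-4)))) = 1/(1/(-81)) = 1/(-1/81) = -81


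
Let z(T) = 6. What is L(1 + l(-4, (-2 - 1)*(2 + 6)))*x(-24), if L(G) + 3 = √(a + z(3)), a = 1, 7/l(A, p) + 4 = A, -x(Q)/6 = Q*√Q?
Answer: 288*I*√6*(-3 + √7) ≈ -249.91*I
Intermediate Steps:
x(Q) = -6*Q^(3/2) (x(Q) = -6*Q*√Q = -6*Q^(3/2))
l(A, p) = 7/(-4 + A)
L(G) = -3 + √7 (L(G) = -3 + √(1 + 6) = -3 + √7)
L(1 + l(-4, (-2 - 1)*(2 + 6)))*x(-24) = (-3 + √7)*(-(-288)*I*√6) = (-3 + √7)*(288*I*√6) = 288*I*√6*(-3 + √7)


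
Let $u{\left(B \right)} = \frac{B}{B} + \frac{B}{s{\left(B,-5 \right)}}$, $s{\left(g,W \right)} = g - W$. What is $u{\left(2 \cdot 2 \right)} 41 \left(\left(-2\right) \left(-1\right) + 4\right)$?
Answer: $\frac{1066}{3} \approx 355.33$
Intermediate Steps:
$u{\left(B \right)} = 1 + \frac{B}{5 + B}$ ($u{\left(B \right)} = \frac{B}{B} + \frac{B}{B - -5} = 1 + \frac{B}{B + 5} = 1 + \frac{B}{5 + B}$)
$u{\left(2 \cdot 2 \right)} 41 \left(\left(-2\right) \left(-1\right) + 4\right) = \frac{5 + 2 \cdot 2 \cdot 2}{5 + 2 \cdot 2} \cdot 41 \left(\left(-2\right) \left(-1\right) + 4\right) = \frac{5 + 2 \cdot 4}{5 + 4} \cdot 41 \left(2 + 4\right) = \frac{5 + 8}{9} \cdot 41 \cdot 6 = \frac{1}{9} \cdot 13 \cdot 41 \cdot 6 = \frac{13}{9} \cdot 41 \cdot 6 = \frac{533}{9} \cdot 6 = \frac{1066}{3}$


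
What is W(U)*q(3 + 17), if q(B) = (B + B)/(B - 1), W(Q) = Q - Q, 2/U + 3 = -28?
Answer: 0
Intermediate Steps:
U = -2/31 (U = 2/(-3 - 28) = 2/(-31) = 2*(-1/31) = -2/31 ≈ -0.064516)
W(Q) = 0
q(B) = 2*B/(-1 + B) (q(B) = (2*B)/(-1 + B) = 2*B/(-1 + B))
W(U)*q(3 + 17) = 0*(2*(3 + 17)/(-1 + (3 + 17))) = 0*(2*20/(-1 + 20)) = 0*(2*20/19) = 0*(2*20*(1/19)) = 0*(40/19) = 0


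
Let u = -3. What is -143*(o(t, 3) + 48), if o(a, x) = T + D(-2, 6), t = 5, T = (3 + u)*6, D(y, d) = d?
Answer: -7722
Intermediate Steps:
T = 0 (T = (3 - 3)*6 = 0*6 = 0)
o(a, x) = 6 (o(a, x) = 0 + 6 = 6)
-143*(o(t, 3) + 48) = -143*(6 + 48) = -143*54 = -7722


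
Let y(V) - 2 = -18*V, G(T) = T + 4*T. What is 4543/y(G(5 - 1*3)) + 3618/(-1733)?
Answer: -8517023/308474 ≈ -27.610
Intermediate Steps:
G(T) = 5*T
y(V) = 2 - 18*V
4543/y(G(5 - 1*3)) + 3618/(-1733) = 4543/(2 - 90*(5 - 1*3)) + 3618/(-1733) = 4543/(2 - 90*(5 - 3)) + 3618*(-1/1733) = 4543/(2 - 90*2) - 3618/1733 = 4543/(2 - 18*10) - 3618/1733 = 4543/(2 - 180) - 3618/1733 = 4543/(-178) - 3618/1733 = 4543*(-1/178) - 3618/1733 = -4543/178 - 3618/1733 = -8517023/308474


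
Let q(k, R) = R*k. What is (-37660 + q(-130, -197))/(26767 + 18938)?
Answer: -2410/9141 ≈ -0.26365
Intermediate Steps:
(-37660 + q(-130, -197))/(26767 + 18938) = (-37660 - 197*(-130))/(26767 + 18938) = (-37660 + 25610)/45705 = -12050*1/45705 = -2410/9141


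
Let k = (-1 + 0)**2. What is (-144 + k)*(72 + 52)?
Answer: -17732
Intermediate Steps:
k = 1 (k = (-1)**2 = 1)
(-144 + k)*(72 + 52) = (-144 + 1)*(72 + 52) = -143*124 = -17732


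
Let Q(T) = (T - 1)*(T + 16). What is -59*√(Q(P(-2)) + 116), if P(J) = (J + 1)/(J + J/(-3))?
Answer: -59*√1789/4 ≈ -623.87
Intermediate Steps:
P(J) = 3*(1 + J)/(2*J) (P(J) = (1 + J)/(J + J*(-⅓)) = (1 + J)/(J - J/3) = (1 + J)/((2*J/3)) = (1 + J)*(3/(2*J)) = 3*(1 + J)/(2*J))
Q(T) = (-1 + T)*(16 + T)
-59*√(Q(P(-2)) + 116) = -59*√((-16 + ((3/2)*(1 - 2)/(-2))² + 15*((3/2)*(1 - 2)/(-2))) + 116) = -59*√((-16 + ((3/2)*(-½)*(-1))² + 15*((3/2)*(-½)*(-1))) + 116) = -59*√((-16 + (¾)² + 15*(¾)) + 116) = -59*√((-16 + 9/16 + 45/4) + 116) = -59*√(-67/16 + 116) = -59*√1789/4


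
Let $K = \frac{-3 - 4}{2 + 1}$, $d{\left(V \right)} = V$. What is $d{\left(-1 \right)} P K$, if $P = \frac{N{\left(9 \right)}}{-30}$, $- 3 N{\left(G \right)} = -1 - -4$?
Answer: $\frac{7}{90} \approx 0.077778$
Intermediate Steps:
$N{\left(G \right)} = -1$ ($N{\left(G \right)} = - \frac{-1 - -4}{3} = - \frac{-1 + 4}{3} = \left(- \frac{1}{3}\right) 3 = -1$)
$K = - \frac{7}{3} \approx -2.3333$
$P = \frac{1}{30}$ ($P = - \frac{1}{-30} = \left(-1\right) \left(- \frac{1}{30}\right) = \frac{1}{30} \approx 0.033333$)
$d{\left(-1 \right)} P K = \left(-1\right) \frac{1}{30} \left(- \frac{7}{3}\right) = \left(- \frac{1}{30}\right) \left(- \frac{7}{3}\right) = \frac{7}{90}$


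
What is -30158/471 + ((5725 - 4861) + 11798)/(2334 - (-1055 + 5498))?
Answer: -23189008/331113 ≈ -70.034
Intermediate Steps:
-30158/471 + ((5725 - 4861) + 11798)/(2334 - (-1055 + 5498)) = -30158*1/471 + (864 + 11798)/(2334 - 1*4443) = -30158/471 + 12662/(2334 - 4443) = -30158/471 + 12662/(-2109) = -30158/471 + 12662*(-1/2109) = -30158/471 - 12662/2109 = -23189008/331113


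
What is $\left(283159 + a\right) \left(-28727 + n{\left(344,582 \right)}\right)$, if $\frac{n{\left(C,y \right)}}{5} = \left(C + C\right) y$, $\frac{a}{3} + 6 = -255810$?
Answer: $-955673151017$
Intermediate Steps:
$a = -767448$ ($a = -18 + 3 \left(-255810\right) = -18 - 767430 = -767448$)
$n{\left(C,y \right)} = 10 C y$ ($n{\left(C,y \right)} = 5 \left(C + C\right) y = 5 \cdot 2 C y = 10 C y$)
$\left(283159 + a\right) \left(-28727 + n{\left(344,582 \right)}\right) = \left(283159 - 767448\right) \left(-28727 + 10 \cdot 344 \cdot 582\right) = - 484289 \left(-28727 + 2002080\right) = \left(-484289\right) 1973353 = -955673151017$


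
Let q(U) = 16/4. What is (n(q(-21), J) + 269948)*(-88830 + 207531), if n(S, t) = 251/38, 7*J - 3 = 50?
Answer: 1217667500775/38 ≈ 3.2044e+10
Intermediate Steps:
J = 53/7 (J = 3/7 + (⅐)*50 = 3/7 + 50/7 = 53/7 ≈ 7.5714)
q(U) = 4 (q(U) = 16*(¼) = 4)
n(S, t) = 251/38 (n(S, t) = 251*(1/38) = 251/38)
(n(q(-21), J) + 269948)*(-88830 + 207531) = (251/38 + 269948)*(-88830 + 207531) = (10258275/38)*118701 = 1217667500775/38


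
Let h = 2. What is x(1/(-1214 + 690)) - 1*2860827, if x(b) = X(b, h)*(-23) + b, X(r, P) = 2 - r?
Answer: -374774369/131 ≈ -2.8609e+6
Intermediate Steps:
x(b) = -46 + 24*b (x(b) = (2 - b)*(-23) + b = (-46 + 23*b) + b = -46 + 24*b)
x(1/(-1214 + 690)) - 1*2860827 = (-46 + 24/(-1214 + 690)) - 1*2860827 = (-46 + 24/(-524)) - 2860827 = (-46 + 24*(-1/524)) - 2860827 = (-46 - 6/131) - 2860827 = -6032/131 - 2860827 = -374774369/131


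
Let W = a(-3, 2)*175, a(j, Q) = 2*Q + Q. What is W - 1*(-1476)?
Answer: 2526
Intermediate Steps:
a(j, Q) = 3*Q
W = 1050 (W = (3*2)*175 = 6*175 = 1050)
W - 1*(-1476) = 1050 - 1*(-1476) = 1050 + 1476 = 2526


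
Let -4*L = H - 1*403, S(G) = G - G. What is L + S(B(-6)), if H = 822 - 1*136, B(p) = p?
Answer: -283/4 ≈ -70.750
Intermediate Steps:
S(G) = 0
H = 686 (H = 822 - 136 = 686)
L = -283/4 (L = -(686 - 1*403)/4 = -(686 - 403)/4 = -¼*283 = -283/4 ≈ -70.750)
L + S(B(-6)) = -283/4 + 0 = -283/4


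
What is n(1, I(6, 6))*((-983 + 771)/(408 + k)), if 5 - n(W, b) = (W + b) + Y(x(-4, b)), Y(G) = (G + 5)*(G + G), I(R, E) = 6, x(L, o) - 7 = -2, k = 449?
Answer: 21624/857 ≈ 25.232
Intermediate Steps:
x(L, o) = 5 (x(L, o) = 7 - 2 = 5)
Y(G) = 2*G*(5 + G) (Y(G) = (5 + G)*(2*G) = 2*G*(5 + G))
n(W, b) = -95 - W - b (n(W, b) = 5 - ((W + b) + 2*5*(5 + 5)) = 5 - ((W + b) + 2*5*10) = 5 - ((W + b) + 100) = 5 - (100 + W + b) = 5 + (-100 - W - b) = -95 - W - b)
n(1, I(6, 6))*((-983 + 771)/(408 + k)) = (-95 - 1*1 - 1*6)*((-983 + 771)/(408 + 449)) = (-95 - 1 - 6)*(-212/857) = -(-21624)/857 = -102*(-212/857) = 21624/857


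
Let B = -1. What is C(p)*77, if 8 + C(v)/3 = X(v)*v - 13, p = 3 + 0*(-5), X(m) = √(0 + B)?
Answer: -4851 + 693*I ≈ -4851.0 + 693.0*I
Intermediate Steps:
X(m) = I (X(m) = √(0 - 1) = √(-1) = I)
p = 3 (p = 3 + 0 = 3)
C(v) = -63 + 3*I*v (C(v) = -24 + 3*(I*v - 13) = -24 + 3*(-13 + I*v) = -24 + (-39 + 3*I*v) = -63 + 3*I*v)
C(p)*77 = (-63 + 3*I*3)*77 = (-63 + 9*I)*77 = -4851 + 693*I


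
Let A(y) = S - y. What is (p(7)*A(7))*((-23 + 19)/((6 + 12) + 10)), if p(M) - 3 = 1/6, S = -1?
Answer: 76/21 ≈ 3.6190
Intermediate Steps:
p(M) = 19/6 (p(M) = 3 + 1/6 = 19/6)
A(y) = -1 - y
(p(7)*A(7))*((-23 + 19)/((6 + 12) + 10)) = (19*(-1 - 1*7)/6)*((-23 + 19)/((6 + 12) + 10)) = (19*(-1 - 7)/6)*(-4/(18 + 10)) = ((19/6)*(-8))*(-4/28) = -(-304)/(3*28) = -76/3*(-1/7) = 76/21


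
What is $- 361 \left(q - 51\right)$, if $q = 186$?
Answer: $-48735$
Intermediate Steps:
$- 361 \left(q - 51\right) = - 361 \left(186 - 51\right) = \left(-361\right) 135 = -48735$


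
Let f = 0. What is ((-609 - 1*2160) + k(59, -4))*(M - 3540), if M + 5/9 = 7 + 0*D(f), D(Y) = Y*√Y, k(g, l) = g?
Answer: 86183420/9 ≈ 9.5759e+6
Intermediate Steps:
D(Y) = Y^(3/2)
M = 58/9 (M = -5/9 + (7 + 0*0^(3/2)) = -5/9 + (7 + 0*0) = -5/9 + (7 + 0) = -5/9 + 7 = 58/9 ≈ 6.4444)
((-609 - 1*2160) + k(59, -4))*(M - 3540) = ((-609 - 1*2160) + 59)*(58/9 - 3540) = ((-609 - 2160) + 59)*(-31802/9) = (-2769 + 59)*(-31802/9) = -2710*(-31802/9) = 86183420/9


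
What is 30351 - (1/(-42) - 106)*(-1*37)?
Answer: 1109981/42 ≈ 26428.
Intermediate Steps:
30351 - (1/(-42) - 106)*(-1*37) = 30351 - (-1/42 - 106)*(-37) = 30351 - (-4453)*(-37)/42 = 30351 - 1*164761/42 = 30351 - 164761/42 = 1109981/42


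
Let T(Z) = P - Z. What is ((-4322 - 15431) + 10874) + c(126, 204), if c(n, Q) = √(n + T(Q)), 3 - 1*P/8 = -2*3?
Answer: -8879 + I*√6 ≈ -8879.0 + 2.4495*I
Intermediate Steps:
P = 72 (P = 24 - (-16)*3 = 24 - 8*(-6) = 24 + 48 = 72)
T(Z) = 72 - Z
c(n, Q) = √(72 + n - Q) (c(n, Q) = √(n + (72 - Q)) = √(72 + n - Q))
((-4322 - 15431) + 10874) + c(126, 204) = ((-4322 - 15431) + 10874) + √(72 + 126 - 1*204) = (-19753 + 10874) + √(72 + 126 - 204) = -8879 + √(-6) = -8879 + I*√6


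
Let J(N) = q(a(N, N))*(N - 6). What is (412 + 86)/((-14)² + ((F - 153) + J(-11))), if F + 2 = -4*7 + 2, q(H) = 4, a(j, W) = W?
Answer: -498/53 ≈ -9.3962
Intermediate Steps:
J(N) = -24 + 4*N (J(N) = 4*(N - 6) = 4*(-6 + N) = -24 + 4*N)
F = -28 (F = -2 + (-4*7 + 2) = -2 + (-28 + 2) = -2 - 26 = -28)
(412 + 86)/((-14)² + ((F - 153) + J(-11))) = (412 + 86)/((-14)² + ((-28 - 153) + (-24 + 4*(-11)))) = 498/(196 + (-181 + (-24 - 44))) = 498/(196 + (-181 - 68)) = 498/(196 - 249) = 498/(-53) = 498*(-1/53) = -498/53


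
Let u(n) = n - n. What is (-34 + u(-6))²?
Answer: 1156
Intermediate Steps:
u(n) = 0
(-34 + u(-6))² = (-34 + 0)² = (-34)² = 1156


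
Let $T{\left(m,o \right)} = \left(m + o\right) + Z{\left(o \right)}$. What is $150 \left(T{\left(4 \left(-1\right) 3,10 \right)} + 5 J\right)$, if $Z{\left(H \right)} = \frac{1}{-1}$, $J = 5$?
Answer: $3300$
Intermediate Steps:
$Z{\left(H \right)} = -1$
$T{\left(m,o \right)} = -1 + m + o$ ($T{\left(m,o \right)} = \left(m + o\right) - 1 = -1 + m + o$)
$150 \left(T{\left(4 \left(-1\right) 3,10 \right)} + 5 J\right) = 150 \left(\left(-1 + 4 \left(-1\right) 3 + 10\right) + 5 \cdot 5\right) = 150 \left(\left(-1 - 12 + 10\right) + 25\right) = 150 \left(-3 + 25\right) = 150 \cdot 22 = 3300$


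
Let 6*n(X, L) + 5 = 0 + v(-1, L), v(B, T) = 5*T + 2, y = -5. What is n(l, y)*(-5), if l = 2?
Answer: 70/3 ≈ 23.333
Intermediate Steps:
v(B, T) = 2 + 5*T
n(X, L) = -1/2 + 5*L/6 (n(X, L) = -5/6 + (0 + (2 + 5*L))/6 = -5/6 + (2 + 5*L)/6 = -5/6 + (1/3 + 5*L/6) = -1/2 + 5*L/6)
n(l, y)*(-5) = (-1/2 + (5/6)*(-5))*(-5) = (-1/2 - 25/6)*(-5) = -14/3*(-5) = 70/3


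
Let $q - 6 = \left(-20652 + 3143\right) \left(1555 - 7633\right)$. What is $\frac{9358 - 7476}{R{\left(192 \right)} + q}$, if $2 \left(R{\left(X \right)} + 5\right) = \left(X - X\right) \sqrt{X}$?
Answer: $\frac{1882}{106419703} \approx 1.7685 \cdot 10^{-5}$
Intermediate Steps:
$q = 106419708$ ($q = 6 + \left(-20652 + 3143\right) \left(1555 - 7633\right) = 6 - -106419702 = 6 + 106419702 = 106419708$)
$R{\left(X \right)} = -5$ ($R{\left(X \right)} = -5 + \frac{\left(X - X\right) \sqrt{X}}{2} = -5 + \frac{0 \sqrt{X}}{2} = -5 + \frac{1}{2} \cdot 0 = -5 + 0 = -5$)
$\frac{9358 - 7476}{R{\left(192 \right)} + q} = \frac{9358 - 7476}{-5 + 106419708} = \frac{1882}{106419703}$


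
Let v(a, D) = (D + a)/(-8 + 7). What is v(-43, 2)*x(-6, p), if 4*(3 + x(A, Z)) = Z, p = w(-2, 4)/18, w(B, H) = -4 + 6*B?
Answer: -1189/9 ≈ -132.11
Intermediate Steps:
p = -8/9 (p = (-4 + 6*(-2))/18 = (-4 - 12)*(1/18) = -16*1/18 = -8/9 ≈ -0.88889)
x(A, Z) = -3 + Z/4
v(a, D) = -D - a (v(a, D) = (D + a)/(-1) = (D + a)*(-1) = -D - a)
v(-43, 2)*x(-6, p) = (-1*2 - 1*(-43))*(-3 + (¼)*(-8/9)) = (-2 + 43)*(-3 - 2/9) = 41*(-29/9) = -1189/9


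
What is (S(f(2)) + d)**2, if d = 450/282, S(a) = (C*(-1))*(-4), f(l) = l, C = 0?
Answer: 5625/2209 ≈ 2.5464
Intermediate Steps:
S(a) = 0 (S(a) = (0*(-1))*(-4) = 0*(-4) = 0)
d = 75/47 (d = 450*(1/282) = 75/47 ≈ 1.5957)
(S(f(2)) + d)**2 = (0 + 75/47)**2 = (75/47)**2 = 5625/2209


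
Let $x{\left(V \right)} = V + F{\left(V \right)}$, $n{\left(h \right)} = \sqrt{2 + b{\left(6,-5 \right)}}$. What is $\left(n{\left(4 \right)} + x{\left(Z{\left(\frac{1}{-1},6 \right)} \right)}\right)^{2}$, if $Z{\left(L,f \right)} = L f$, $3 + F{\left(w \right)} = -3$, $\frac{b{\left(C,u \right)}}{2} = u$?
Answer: $136 - 48 i \sqrt{2} \approx 136.0 - 67.882 i$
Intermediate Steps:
$b{\left(C,u \right)} = 2 u$
$F{\left(w \right)} = -6$ ($F{\left(w \right)} = -3 - 3 = -6$)
$n{\left(h \right)} = 2 i \sqrt{2}$ ($n{\left(h \right)} = \sqrt{2 + 2 \left(-5\right)} = \sqrt{2 - 10} = \sqrt{-8} = 2 i \sqrt{2}$)
$x{\left(V \right)} = -6 + V$ ($x{\left(V \right)} = V - 6 = -6 + V$)
$\left(n{\left(4 \right)} + x{\left(Z{\left(\frac{1}{-1},6 \right)} \right)}\right)^{2} = \left(2 i \sqrt{2} - \left(6 - \frac{1}{-1} \cdot 6\right)\right)^{2} = \left(2 i \sqrt{2} - 12\right)^{2} = \left(-12 + 2 i \sqrt{2}\right)^{2}$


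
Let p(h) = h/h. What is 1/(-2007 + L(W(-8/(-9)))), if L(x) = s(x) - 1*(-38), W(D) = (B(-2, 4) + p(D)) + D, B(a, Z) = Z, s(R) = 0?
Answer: -1/1969 ≈ -0.00050787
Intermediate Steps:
p(h) = 1
W(D) = 5 + D (W(D) = (4 + 1) + D = 5 + D)
L(x) = 38 (L(x) = 0 - 1*(-38) = 0 + 38 = 38)
1/(-2007 + L(W(-8/(-9)))) = 1/(-2007 + 38) = 1/(-1969) = -1/1969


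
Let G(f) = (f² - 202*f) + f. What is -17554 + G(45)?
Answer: -24574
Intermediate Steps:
G(f) = f² - 201*f
-17554 + G(45) = -17554 + 45*(-201 + 45) = -17554 + 45*(-156) = -17554 - 7020 = -24574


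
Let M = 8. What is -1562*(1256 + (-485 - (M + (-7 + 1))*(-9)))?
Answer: -1232418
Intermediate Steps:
-1562*(1256 + (-485 - (M + (-7 + 1))*(-9))) = -1562*(1256 + (-485 - (8 + (-7 + 1))*(-9))) = -1562*(1256 + (-485 - (8 - 6)*(-9))) = -1562*(1256 + (-485 - 2*(-9))) = -1562*(1256 + (-485 - 1*(-18))) = -1562*(1256 + (-485 + 18)) = -1562*(1256 - 467) = -1562*789 = -1232418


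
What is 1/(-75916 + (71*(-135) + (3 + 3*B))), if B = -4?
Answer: -1/85510 ≈ -1.1695e-5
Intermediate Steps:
1/(-75916 + (71*(-135) + (3 + 3*B))) = 1/(-75916 + (71*(-135) + (3 + 3*(-4)))) = 1/(-75916 + (-9585 + (3 - 12))) = 1/(-75916 + (-9585 - 9)) = 1/(-75916 - 9594) = 1/(-85510) = -1/85510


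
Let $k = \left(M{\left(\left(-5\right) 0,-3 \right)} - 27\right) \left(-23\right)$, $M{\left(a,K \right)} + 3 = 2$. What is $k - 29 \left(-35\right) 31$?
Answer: $32109$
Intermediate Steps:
$M{\left(a,K \right)} = -1$ ($M{\left(a,K \right)} = -3 + 2 = -1$)
$k = 644$ ($k = \left(-1 - 27\right) \left(-23\right) = \left(-28\right) \left(-23\right) = 644$)
$k - 29 \left(-35\right) 31 = 644 - 29 \left(-35\right) 31 = 644 - \left(-1015\right) 31 = 644 - -31465 = 644 + 31465 = 32109$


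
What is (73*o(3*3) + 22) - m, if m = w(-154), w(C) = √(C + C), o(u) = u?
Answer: 679 - 2*I*√77 ≈ 679.0 - 17.55*I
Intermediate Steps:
w(C) = √2*√C (w(C) = √(2*C) = √2*√C)
m = 2*I*√77 (m = √2*√(-154) = √2*(I*√154) = 2*I*√77 ≈ 17.55*I)
(73*o(3*3) + 22) - m = (73*(3*3) + 22) - 2*I*√77 = (73*9 + 22) - 2*I*√77 = (657 + 22) - 2*I*√77 = 679 - 2*I*√77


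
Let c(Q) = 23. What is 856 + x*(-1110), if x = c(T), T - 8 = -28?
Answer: -24674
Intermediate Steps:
T = -20 (T = 8 - 28 = -20)
x = 23
856 + x*(-1110) = 856 + 23*(-1110) = 856 - 25530 = -24674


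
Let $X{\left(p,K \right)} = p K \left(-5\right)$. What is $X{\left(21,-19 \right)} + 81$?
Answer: $2076$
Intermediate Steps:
$X{\left(p,K \right)} = - 5 K p$ ($X{\left(p,K \right)} = K p \left(-5\right) = - 5 K p$)
$X{\left(21,-19 \right)} + 81 = \left(-5\right) \left(-19\right) 21 + 81 = 1995 + 81 = 2076$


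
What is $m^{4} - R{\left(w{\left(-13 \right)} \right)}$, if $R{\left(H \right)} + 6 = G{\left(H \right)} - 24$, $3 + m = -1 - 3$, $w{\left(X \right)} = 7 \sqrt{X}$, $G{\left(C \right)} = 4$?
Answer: $2427$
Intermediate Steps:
$m = -7$ ($m = -3 - 4 = -7$)
$R{\left(H \right)} = -26$ ($R{\left(H \right)} = -6 + \left(4 - 24\right) = -6 - 20 = -26$)
$m^{4} - R{\left(w{\left(-13 \right)} \right)} = \left(-7\right)^{4} - -26 = 2401 + 26 = 2427$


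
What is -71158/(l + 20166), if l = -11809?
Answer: -71158/8357 ≈ -8.5148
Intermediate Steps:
-71158/(l + 20166) = -71158/(-11809 + 20166) = -71158/8357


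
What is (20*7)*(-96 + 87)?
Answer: -1260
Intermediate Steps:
(20*7)*(-96 + 87) = 140*(-9) = -1260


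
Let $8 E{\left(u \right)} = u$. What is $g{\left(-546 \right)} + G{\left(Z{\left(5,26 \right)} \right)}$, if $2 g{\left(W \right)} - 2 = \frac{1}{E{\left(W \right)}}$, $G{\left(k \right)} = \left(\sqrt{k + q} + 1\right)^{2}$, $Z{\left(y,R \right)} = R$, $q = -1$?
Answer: $\frac{10099}{273} \approx 36.993$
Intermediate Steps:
$E{\left(u \right)} = \frac{u}{8}$
$G{\left(k \right)} = \left(1 + \sqrt{-1 + k}\right)^{2}$ ($G{\left(k \right)} = \left(\sqrt{k - 1} + 1\right)^{2} = \left(\sqrt{-1 + k} + 1\right)^{2} = \left(1 + \sqrt{-1 + k}\right)^{2}$)
$g{\left(W \right)} = 1 + \frac{4}{W}$ ($g{\left(W \right)} = 1 + \frac{1}{2 \frac{W}{8}} = 1 + \frac{8 \frac{1}{W}}{2} = 1 + \frac{4}{W}$)
$g{\left(-546 \right)} + G{\left(Z{\left(5,26 \right)} \right)} = \frac{4 - 546}{-546} + \left(1 + \sqrt{-1 + 26}\right)^{2} = \left(- \frac{1}{546}\right) \left(-542\right) + \left(1 + \sqrt{25}\right)^{2} = \frac{271}{273} + \left(1 + 5\right)^{2} = \frac{271}{273} + 6^{2} = \frac{271}{273} + 36 = \frac{10099}{273}$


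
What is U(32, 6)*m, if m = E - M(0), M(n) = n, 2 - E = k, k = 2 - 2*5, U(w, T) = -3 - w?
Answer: -350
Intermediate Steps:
k = -8 (k = 2 - 10 = -8)
E = 10 (E = 2 - 1*(-8) = 2 + 8 = 10)
m = 10 (m = 10 - 1*0 = 10 + 0 = 10)
U(32, 6)*m = (-3 - 1*32)*10 = (-3 - 32)*10 = -35*10 = -350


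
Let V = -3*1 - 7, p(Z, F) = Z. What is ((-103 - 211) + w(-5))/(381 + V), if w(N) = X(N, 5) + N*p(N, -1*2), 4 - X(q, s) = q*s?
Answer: -260/371 ≈ -0.70081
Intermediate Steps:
X(q, s) = 4 - q*s
w(N) = 4 + N² - 5*N (w(N) = (4 - 1*N*5) + N*N = (4 - 5*N) + N² = 4 + N² - 5*N)
V = -10 (V = -3 - 7 = -10)
((-103 - 211) + w(-5))/(381 + V) = ((-103 - 211) + (4 + (-5)² - 5*(-5)))/(381 - 10) = (-314 + (4 + 25 + 25))/371 = (-314 + 54)*(1/371) = -260*1/371 = -260/371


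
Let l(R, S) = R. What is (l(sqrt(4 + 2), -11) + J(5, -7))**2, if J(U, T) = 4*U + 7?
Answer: (27 + sqrt(6))**2 ≈ 867.27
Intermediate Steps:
J(U, T) = 7 + 4*U
(l(sqrt(4 + 2), -11) + J(5, -7))**2 = (sqrt(4 + 2) + (7 + 4*5))**2 = (sqrt(6) + (7 + 20))**2 = (sqrt(6) + 27)**2 = (27 + sqrt(6))**2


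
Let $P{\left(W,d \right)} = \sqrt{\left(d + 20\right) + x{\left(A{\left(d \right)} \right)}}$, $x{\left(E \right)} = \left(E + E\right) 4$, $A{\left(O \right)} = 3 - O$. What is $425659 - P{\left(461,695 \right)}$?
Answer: $425659 - i \sqrt{4821} \approx 4.2566 \cdot 10^{5} - 69.433 i$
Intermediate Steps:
$x{\left(E \right)} = 8 E$ ($x{\left(E \right)} = 2 E 4 = 8 E$)
$P{\left(W,d \right)} = \sqrt{44 - 7 d}$ ($P{\left(W,d \right)} = \sqrt{\left(d + 20\right) + 8 \left(3 - d\right)} = \sqrt{\left(20 + d\right) - \left(-24 + 8 d\right)} = \sqrt{44 - 7 d}$)
$425659 - P{\left(461,695 \right)} = 425659 - \sqrt{44 - 4865} = 425659 - \sqrt{-4821} = 425659 - i \sqrt{4821}$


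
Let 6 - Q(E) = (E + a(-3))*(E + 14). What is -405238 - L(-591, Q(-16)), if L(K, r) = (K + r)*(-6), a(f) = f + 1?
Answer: -408964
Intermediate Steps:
a(f) = 1 + f
Q(E) = 6 - (-2 + E)*(14 + E) (Q(E) = 6 - (E + (1 - 3))*(E + 14) = 6 - (E - 2)*(14 + E) = 6 - (-2 + E)*(14 + E))
L(K, r) = -6*K - 6*r
-405238 - L(-591, Q(-16)) = -405238 - (-6*(-591) - 6*(34 - 1*(-16)² - 12*(-16))) = -405238 - (3546 - 6*(34 - 1*256 + 192)) = -405238 - (3546 - 6*(34 - 256 + 192)) = -405238 - (3546 - 6*(-30)) = -405238 - (3546 + 180) = -405238 - 1*3726 = -405238 - 3726 = -408964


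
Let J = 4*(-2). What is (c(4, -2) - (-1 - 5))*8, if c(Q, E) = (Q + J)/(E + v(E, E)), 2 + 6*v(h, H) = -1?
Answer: 304/5 ≈ 60.800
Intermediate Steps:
v(h, H) = -1/2 (v(h, H) = -1/3 + (1/6)*(-1) = -1/3 - 1/6 = -1/2)
J = -8
c(Q, E) = (-8 + Q)/(-1/2 + E) (c(Q, E) = (Q - 8)/(E - 1/2) = (-8 + Q)/(-1/2 + E))
(c(4, -2) - (-1 - 5))*8 = (2*(-8 + 4)/(-1 + 2*(-2)) - (-1 - 5))*8 = (2*(-4)/(-1 - 4) - 1*(-6))*8 = (2*(-4)/(-5) + 6)*8 = (2*(-1/5)*(-4) + 6)*8 = (8/5 + 6)*8 = (38/5)*8 = 304/5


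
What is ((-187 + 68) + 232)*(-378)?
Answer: -42714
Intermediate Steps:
((-187 + 68) + 232)*(-378) = (-119 + 232)*(-378) = 113*(-378) = -42714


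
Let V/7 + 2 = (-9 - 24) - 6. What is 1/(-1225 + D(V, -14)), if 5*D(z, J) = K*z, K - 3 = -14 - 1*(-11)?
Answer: -1/1225 ≈ -0.00081633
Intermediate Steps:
K = 0 (K = 3 + (-14 - 1*(-11)) = 3 + (-14 + 11) = 3 - 3 = 0)
V = -287 (V = -14 + 7*((-9 - 24) - 6) = -14 + 7*(-33 - 6) = -14 + 7*(-39) = -14 - 273 = -287)
D(z, J) = 0 (D(z, J) = (0*z)/5 = (1/5)*0 = 0)
1/(-1225 + D(V, -14)) = 1/(-1225 + 0) = 1/(-1225) = -1/1225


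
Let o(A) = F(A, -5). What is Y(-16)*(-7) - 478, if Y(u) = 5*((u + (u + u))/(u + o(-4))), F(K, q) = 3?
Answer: -7894/13 ≈ -607.23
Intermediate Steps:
o(A) = 3
Y(u) = 15*u/(3 + u) (Y(u) = 5*((u + (u + u))/(u + 3)) = 5*((u + 2*u)/(3 + u)) = 5*((3*u)/(3 + u)) = 5*(3*u/(3 + u)) = 15*u/(3 + u))
Y(-16)*(-7) - 478 = (15*(-16)/(3 - 16))*(-7) - 478 = (15*(-16)/(-13))*(-7) - 478 = (15*(-16)*(-1/13))*(-7) - 478 = (240/13)*(-7) - 478 = -1680/13 - 478 = -7894/13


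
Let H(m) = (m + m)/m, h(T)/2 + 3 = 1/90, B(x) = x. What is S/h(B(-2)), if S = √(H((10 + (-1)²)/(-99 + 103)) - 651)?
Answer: -45*I*√649/269 ≈ -4.2617*I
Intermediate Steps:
h(T) = -269/45 (h(T) = -6 + 2/90 = -6 + 2*(1/90) = -6 + 1/45 = -269/45)
H(m) = 2 (H(m) = (2*m)/m = 2)
S = I*√649 (S = √(2 - 651) = √(-649) = I*√649 ≈ 25.475*I)
S/h(B(-2)) = (I*√649)/(-269/45) = (I*√649)*(-45/269) = -45*I*√649/269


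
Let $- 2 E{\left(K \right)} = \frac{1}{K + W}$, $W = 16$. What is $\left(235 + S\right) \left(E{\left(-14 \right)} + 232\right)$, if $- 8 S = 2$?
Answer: $\frac{870453}{16} \approx 54403.0$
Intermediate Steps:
$S = - \frac{1}{4}$ ($S = \left(- \frac{1}{8}\right) 2 = - \frac{1}{4} \approx -0.25$)
$E{\left(K \right)} = - \frac{1}{2 \left(16 + K\right)}$ ($E{\left(K \right)} = - \frac{1}{2 \left(K + 16\right)} = - \frac{1}{2 \left(16 + K\right)}$)
$\left(235 + S\right) \left(E{\left(-14 \right)} + 232\right) = \left(235 - \frac{1}{4}\right) \left(- \frac{1}{32 + 2 \left(-14\right)} + 232\right) = \frac{939 \left(- \frac{1}{32 - 28} + 232\right)}{4} = \frac{939 \left(- \frac{1}{4} + 232\right)}{4} = \frac{939}{4} \cdot \frac{927}{4} = \frac{870453}{16}$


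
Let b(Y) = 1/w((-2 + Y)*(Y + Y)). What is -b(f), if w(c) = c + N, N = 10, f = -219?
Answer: -1/96808 ≈ -1.0330e-5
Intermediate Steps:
w(c) = 10 + c (w(c) = c + 10 = 10 + c)
b(Y) = 1/(10 + 2*Y*(-2 + Y)) (b(Y) = 1/(10 + (-2 + Y)*(Y + Y)) = 1/(10 + (-2 + Y)*(2*Y)) = 1/(10 + 2*Y*(-2 + Y)))
-b(f) = -1/(2*(5 - 219*(-2 - 219))) = -1/(2*(5 - 219*(-221))) = -1/(2*(5 + 48399)) = -1/(2*48404) = -1*1/96808 = -1/96808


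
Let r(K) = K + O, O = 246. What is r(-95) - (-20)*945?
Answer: 19051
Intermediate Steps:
r(K) = 246 + K (r(K) = K + 246 = 246 + K)
r(-95) - (-20)*945 = (246 - 95) - (-20)*945 = 151 - 1*(-18900) = 151 + 18900 = 19051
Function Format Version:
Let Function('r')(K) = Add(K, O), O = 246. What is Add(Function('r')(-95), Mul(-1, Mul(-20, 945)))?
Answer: 19051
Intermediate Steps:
Function('r')(K) = Add(246, K) (Function('r')(K) = Add(K, 246) = Add(246, K))
Add(Function('r')(-95), Mul(-1, Mul(-20, 945))) = Add(Add(246, -95), Mul(-1, Mul(-20, 945))) = Add(151, Mul(-1, -18900)) = Add(151, 18900) = 19051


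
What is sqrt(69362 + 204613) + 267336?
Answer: 267336 + 5*sqrt(10959) ≈ 2.6786e+5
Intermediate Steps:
sqrt(69362 + 204613) + 267336 = sqrt(273975) + 267336 = 5*sqrt(10959) + 267336 = 267336 + 5*sqrt(10959)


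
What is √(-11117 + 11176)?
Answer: √59 ≈ 7.6811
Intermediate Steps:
√(-11117 + 11176) = √59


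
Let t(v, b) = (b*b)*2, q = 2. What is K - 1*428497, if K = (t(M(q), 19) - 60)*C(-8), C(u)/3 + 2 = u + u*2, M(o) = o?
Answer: -480133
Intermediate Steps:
C(u) = -6 + 9*u (C(u) = -6 + 3*(u + u*2) = -6 + 3*(u + 2*u) = -6 + 3*(3*u) = -6 + 9*u)
t(v, b) = 2*b² (t(v, b) = b²*2 = 2*b²)
K = -51636 (K = (2*19² - 60)*(-6 + 9*(-8)) = (2*361 - 60)*(-6 - 72) = (722 - 60)*(-78) = 662*(-78) = -51636)
K - 1*428497 = -51636 - 1*428497 = -51636 - 428497 = -480133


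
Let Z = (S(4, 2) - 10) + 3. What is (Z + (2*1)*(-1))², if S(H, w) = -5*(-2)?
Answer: 1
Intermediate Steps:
S(H, w) = 10
Z = 3 (Z = (10 - 10) + 3 = 0 + 3 = 3)
(Z + (2*1)*(-1))² = (3 + (2*1)*(-1))² = (3 + 2*(-1))² = (3 - 2)² = 1² = 1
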